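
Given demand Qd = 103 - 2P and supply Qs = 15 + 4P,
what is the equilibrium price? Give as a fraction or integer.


At equilibrium, Qd = Qs.
103 - 2P = 15 + 4P
103 - 15 = 2P + 4P
88 = 6P
P* = 88/6 = 44/3

44/3


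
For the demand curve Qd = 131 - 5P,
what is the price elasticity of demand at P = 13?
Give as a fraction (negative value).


dQ/dP = -5
At P = 13: Q = 131 - 5*13 = 66
E = (dQ/dP)(P/Q) = (-5)(13/66) = -65/66

-65/66


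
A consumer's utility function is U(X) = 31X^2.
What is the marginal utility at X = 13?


MU = dU/dX = 31*2*X^(2-1)
MU = 62*X^1
At X = 13:
MU = 62 * 13^1
MU = 62 * 13 = 806

806


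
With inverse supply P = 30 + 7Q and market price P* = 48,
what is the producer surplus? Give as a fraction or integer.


Minimum supply price (at Q=0): P_min = 30
Quantity supplied at P* = 48:
Q* = (48 - 30)/7 = 18/7
PS = (1/2) * Q* * (P* - P_min)
PS = (1/2) * 18/7 * (48 - 30)
PS = (1/2) * 18/7 * 18 = 162/7

162/7


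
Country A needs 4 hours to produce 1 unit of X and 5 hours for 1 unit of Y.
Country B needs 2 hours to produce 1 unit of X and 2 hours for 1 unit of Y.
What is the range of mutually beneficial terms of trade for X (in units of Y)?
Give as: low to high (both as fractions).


Opportunity cost of X for Country A = hours_X / hours_Y = 4/5 = 4/5 units of Y
Opportunity cost of X for Country B = hours_X / hours_Y = 2/2 = 1 units of Y
Terms of trade must be between the two opportunity costs.
Range: 4/5 to 1

4/5 to 1


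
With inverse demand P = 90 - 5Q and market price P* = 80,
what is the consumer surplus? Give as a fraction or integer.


Maximum willingness to pay (at Q=0): P_max = 90
Quantity demanded at P* = 80:
Q* = (90 - 80)/5 = 2
CS = (1/2) * Q* * (P_max - P*)
CS = (1/2) * 2 * (90 - 80)
CS = (1/2) * 2 * 10 = 10

10


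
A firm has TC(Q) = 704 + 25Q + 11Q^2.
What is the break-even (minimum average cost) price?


AC(Q) = 704/Q + 25 + 11Q
To minimize: dAC/dQ = -704/Q^2 + 11 = 0
Q^2 = 704/11 = 64
Q* = 8
Min AC = 704/8 + 25 + 11*8
Min AC = 88 + 25 + 88 = 201

201


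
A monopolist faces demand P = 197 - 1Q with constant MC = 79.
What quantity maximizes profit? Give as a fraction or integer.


TR = P*Q = (197 - 1Q)Q = 197Q - 1Q^2
MR = dTR/dQ = 197 - 2Q
Set MR = MC:
197 - 2Q = 79
118 = 2Q
Q* = 118/2 = 59

59


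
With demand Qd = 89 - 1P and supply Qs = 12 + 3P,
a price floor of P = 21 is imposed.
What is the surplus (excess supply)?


At P = 21:
Qd = 89 - 1*21 = 68
Qs = 12 + 3*21 = 75
Surplus = Qs - Qd = 75 - 68 = 7

7


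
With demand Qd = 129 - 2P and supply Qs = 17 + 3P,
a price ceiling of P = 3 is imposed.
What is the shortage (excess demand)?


At P = 3:
Qd = 129 - 2*3 = 123
Qs = 17 + 3*3 = 26
Shortage = Qd - Qs = 123 - 26 = 97

97


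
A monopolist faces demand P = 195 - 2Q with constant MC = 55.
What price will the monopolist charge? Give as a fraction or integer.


MR = 195 - 4Q
Set MR = MC: 195 - 4Q = 55
Q* = 35
Substitute into demand:
P* = 195 - 2*35 = 125

125


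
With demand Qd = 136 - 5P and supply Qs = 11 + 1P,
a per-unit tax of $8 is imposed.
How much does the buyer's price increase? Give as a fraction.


With a per-unit tax, the buyer's price increase depends on relative slopes.
Supply slope: d = 1, Demand slope: b = 5
Buyer's price increase = d * tax / (b + d)
= 1 * 8 / (5 + 1)
= 8 / 6 = 4/3

4/3


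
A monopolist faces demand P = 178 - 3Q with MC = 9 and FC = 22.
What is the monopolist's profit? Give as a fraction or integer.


MR = MC: 178 - 6Q = 9
Q* = 169/6
P* = 178 - 3*169/6 = 187/2
Profit = (P* - MC)*Q* - FC
= (187/2 - 9)*169/6 - 22
= 169/2*169/6 - 22
= 28561/12 - 22 = 28297/12

28297/12


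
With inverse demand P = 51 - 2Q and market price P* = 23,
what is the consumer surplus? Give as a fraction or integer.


Maximum willingness to pay (at Q=0): P_max = 51
Quantity demanded at P* = 23:
Q* = (51 - 23)/2 = 14
CS = (1/2) * Q* * (P_max - P*)
CS = (1/2) * 14 * (51 - 23)
CS = (1/2) * 14 * 28 = 196

196


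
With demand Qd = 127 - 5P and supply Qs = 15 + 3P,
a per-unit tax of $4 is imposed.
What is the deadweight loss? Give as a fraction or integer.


Pre-tax equilibrium quantity: Q* = 57
Post-tax equilibrium quantity: Q_tax = 99/2
Reduction in quantity: Q* - Q_tax = 15/2
DWL = (1/2) * tax * (Q* - Q_tax)
DWL = (1/2) * 4 * 15/2 = 15

15


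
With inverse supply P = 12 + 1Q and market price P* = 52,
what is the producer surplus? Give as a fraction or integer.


Minimum supply price (at Q=0): P_min = 12
Quantity supplied at P* = 52:
Q* = (52 - 12)/1 = 40
PS = (1/2) * Q* * (P* - P_min)
PS = (1/2) * 40 * (52 - 12)
PS = (1/2) * 40 * 40 = 800

800


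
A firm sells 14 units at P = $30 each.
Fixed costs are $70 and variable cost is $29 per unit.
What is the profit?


Total Revenue = P * Q = 30 * 14 = $420
Total Cost = FC + VC*Q = 70 + 29*14 = $476
Profit = TR - TC = 420 - 476 = $-56

$-56


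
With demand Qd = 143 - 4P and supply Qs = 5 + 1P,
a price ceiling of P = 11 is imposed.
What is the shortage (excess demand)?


At P = 11:
Qd = 143 - 4*11 = 99
Qs = 5 + 1*11 = 16
Shortage = Qd - Qs = 99 - 16 = 83

83


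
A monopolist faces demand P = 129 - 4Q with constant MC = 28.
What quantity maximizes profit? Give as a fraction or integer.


TR = P*Q = (129 - 4Q)Q = 129Q - 4Q^2
MR = dTR/dQ = 129 - 8Q
Set MR = MC:
129 - 8Q = 28
101 = 8Q
Q* = 101/8 = 101/8

101/8


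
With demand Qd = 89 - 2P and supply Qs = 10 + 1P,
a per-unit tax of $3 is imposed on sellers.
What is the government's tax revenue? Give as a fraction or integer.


With tax on sellers, new supply: Qs' = 10 + 1(P - 3)
= 7 + 1P
New equilibrium quantity:
Q_new = 103/3
Tax revenue = tax * Q_new = 3 * 103/3 = 103

103


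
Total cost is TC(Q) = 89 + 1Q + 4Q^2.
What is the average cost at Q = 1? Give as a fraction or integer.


TC(1) = 89 + 1*1 + 4*1^2
TC(1) = 89 + 1 + 4 = 94
AC = TC/Q = 94/1 = 94

94


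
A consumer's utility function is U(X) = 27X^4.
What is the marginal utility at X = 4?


MU = dU/dX = 27*4*X^(4-1)
MU = 108*X^3
At X = 4:
MU = 108 * 4^3
MU = 108 * 64 = 6912

6912


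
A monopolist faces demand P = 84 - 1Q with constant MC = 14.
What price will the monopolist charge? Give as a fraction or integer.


MR = 84 - 2Q
Set MR = MC: 84 - 2Q = 14
Q* = 35
Substitute into demand:
P* = 84 - 1*35 = 49

49


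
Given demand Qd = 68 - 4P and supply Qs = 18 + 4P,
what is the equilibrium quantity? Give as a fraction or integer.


First find equilibrium price:
68 - 4P = 18 + 4P
P* = 50/8 = 25/4
Then substitute into demand:
Q* = 68 - 4 * 25/4 = 43

43


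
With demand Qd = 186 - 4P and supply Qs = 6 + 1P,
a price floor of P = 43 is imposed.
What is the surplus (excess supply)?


At P = 43:
Qd = 186 - 4*43 = 14
Qs = 6 + 1*43 = 49
Surplus = Qs - Qd = 49 - 14 = 35

35


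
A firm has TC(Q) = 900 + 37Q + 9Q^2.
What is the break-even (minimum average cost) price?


AC(Q) = 900/Q + 37 + 9Q
To minimize: dAC/dQ = -900/Q^2 + 9 = 0
Q^2 = 900/9 = 100
Q* = 10
Min AC = 900/10 + 37 + 9*10
Min AC = 90 + 37 + 90 = 217

217


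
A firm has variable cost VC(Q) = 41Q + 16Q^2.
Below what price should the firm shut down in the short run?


AVC(Q) = VC(Q)/Q = 41 + 16Q
AVC is increasing in Q, so minimum AVC is at Q -> 0+.
Min AVC = 41
The firm should shut down if P < 41.

41


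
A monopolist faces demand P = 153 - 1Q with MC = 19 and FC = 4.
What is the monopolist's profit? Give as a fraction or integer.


MR = MC: 153 - 2Q = 19
Q* = 67
P* = 153 - 1*67 = 86
Profit = (P* - MC)*Q* - FC
= (86 - 19)*67 - 4
= 67*67 - 4
= 4489 - 4 = 4485

4485


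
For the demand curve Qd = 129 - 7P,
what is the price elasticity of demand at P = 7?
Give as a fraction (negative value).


dQ/dP = -7
At P = 7: Q = 129 - 7*7 = 80
E = (dQ/dP)(P/Q) = (-7)(7/80) = -49/80

-49/80


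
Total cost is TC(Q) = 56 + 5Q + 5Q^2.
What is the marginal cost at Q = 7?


MC = dTC/dQ = 5 + 2*5*Q
At Q = 7:
MC = 5 + 10*7
MC = 5 + 70 = 75

75


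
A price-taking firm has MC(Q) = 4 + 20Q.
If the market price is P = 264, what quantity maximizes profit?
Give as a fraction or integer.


In perfect competition, profit is maximized where P = MC.
264 = 4 + 20Q
260 = 20Q
Q* = 260/20 = 13

13


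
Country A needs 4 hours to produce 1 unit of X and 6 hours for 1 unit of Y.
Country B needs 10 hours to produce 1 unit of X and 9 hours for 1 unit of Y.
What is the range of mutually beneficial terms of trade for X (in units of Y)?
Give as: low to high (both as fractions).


Opportunity cost of X for Country A = hours_X / hours_Y = 4/6 = 2/3 units of Y
Opportunity cost of X for Country B = hours_X / hours_Y = 10/9 = 10/9 units of Y
Terms of trade must be between the two opportunity costs.
Range: 2/3 to 10/9

2/3 to 10/9


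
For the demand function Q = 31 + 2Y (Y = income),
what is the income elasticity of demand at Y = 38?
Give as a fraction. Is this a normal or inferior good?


dQ/dY = 2
At Y = 38: Q = 31 + 2*38 = 107
Ey = (dQ/dY)(Y/Q) = 2 * 38 / 107 = 76/107
Since Ey > 0, this is a normal good.

76/107 (normal good)


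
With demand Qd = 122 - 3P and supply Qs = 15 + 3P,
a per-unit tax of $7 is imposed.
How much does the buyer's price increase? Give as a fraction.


With a per-unit tax, the buyer's price increase depends on relative slopes.
Supply slope: d = 3, Demand slope: b = 3
Buyer's price increase = d * tax / (b + d)
= 3 * 7 / (3 + 3)
= 21 / 6 = 7/2

7/2


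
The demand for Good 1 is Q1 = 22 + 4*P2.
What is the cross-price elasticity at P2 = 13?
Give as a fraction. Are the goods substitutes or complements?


dQ1/dP2 = 4
At P2 = 13: Q1 = 22 + 4*13 = 74
Exy = (dQ1/dP2)(P2/Q1) = 4 * 13 / 74 = 26/37
Since Exy > 0, the goods are substitutes.

26/37 (substitutes)


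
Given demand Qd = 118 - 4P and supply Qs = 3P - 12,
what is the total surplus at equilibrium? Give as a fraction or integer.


Find equilibrium: 118 - 4P = 3P - 12
118 + 12 = 7P
P* = 130/7 = 130/7
Q* = 3*130/7 - 12 = 306/7
Inverse demand: P = 59/2 - Q/4, so P_max = 59/2
Inverse supply: P = 4 + Q/3, so P_min = 4
CS = (1/2) * 306/7 * (59/2 - 130/7) = 23409/98
PS = (1/2) * 306/7 * (130/7 - 4) = 15606/49
TS = CS + PS = 23409/98 + 15606/49 = 7803/14

7803/14


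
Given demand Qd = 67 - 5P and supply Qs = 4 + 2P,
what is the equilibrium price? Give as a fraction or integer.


At equilibrium, Qd = Qs.
67 - 5P = 4 + 2P
67 - 4 = 5P + 2P
63 = 7P
P* = 63/7 = 9

9


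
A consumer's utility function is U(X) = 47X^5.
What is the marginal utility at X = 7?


MU = dU/dX = 47*5*X^(5-1)
MU = 235*X^4
At X = 7:
MU = 235 * 7^4
MU = 235 * 2401 = 564235

564235


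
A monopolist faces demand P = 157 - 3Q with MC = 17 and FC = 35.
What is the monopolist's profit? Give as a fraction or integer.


MR = MC: 157 - 6Q = 17
Q* = 70/3
P* = 157 - 3*70/3 = 87
Profit = (P* - MC)*Q* - FC
= (87 - 17)*70/3 - 35
= 70*70/3 - 35
= 4900/3 - 35 = 4795/3

4795/3


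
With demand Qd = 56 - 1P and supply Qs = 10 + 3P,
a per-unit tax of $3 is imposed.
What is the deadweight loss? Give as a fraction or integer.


Pre-tax equilibrium quantity: Q* = 89/2
Post-tax equilibrium quantity: Q_tax = 169/4
Reduction in quantity: Q* - Q_tax = 9/4
DWL = (1/2) * tax * (Q* - Q_tax)
DWL = (1/2) * 3 * 9/4 = 27/8

27/8


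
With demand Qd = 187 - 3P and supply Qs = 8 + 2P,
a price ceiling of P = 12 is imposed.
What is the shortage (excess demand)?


At P = 12:
Qd = 187 - 3*12 = 151
Qs = 8 + 2*12 = 32
Shortage = Qd - Qs = 151 - 32 = 119

119


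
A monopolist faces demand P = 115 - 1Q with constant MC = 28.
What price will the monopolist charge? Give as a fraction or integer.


MR = 115 - 2Q
Set MR = MC: 115 - 2Q = 28
Q* = 87/2
Substitute into demand:
P* = 115 - 1*87/2 = 143/2

143/2


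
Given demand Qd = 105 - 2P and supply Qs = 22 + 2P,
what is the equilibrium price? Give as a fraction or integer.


At equilibrium, Qd = Qs.
105 - 2P = 22 + 2P
105 - 22 = 2P + 2P
83 = 4P
P* = 83/4 = 83/4

83/4


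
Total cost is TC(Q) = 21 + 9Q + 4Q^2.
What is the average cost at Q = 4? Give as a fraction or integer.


TC(4) = 21 + 9*4 + 4*4^2
TC(4) = 21 + 36 + 64 = 121
AC = TC/Q = 121/4 = 121/4

121/4


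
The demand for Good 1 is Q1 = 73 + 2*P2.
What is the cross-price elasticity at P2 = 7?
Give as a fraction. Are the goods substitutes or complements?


dQ1/dP2 = 2
At P2 = 7: Q1 = 73 + 2*7 = 87
Exy = (dQ1/dP2)(P2/Q1) = 2 * 7 / 87 = 14/87
Since Exy > 0, the goods are substitutes.

14/87 (substitutes)


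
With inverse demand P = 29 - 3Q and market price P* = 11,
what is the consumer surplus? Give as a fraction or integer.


Maximum willingness to pay (at Q=0): P_max = 29
Quantity demanded at P* = 11:
Q* = (29 - 11)/3 = 6
CS = (1/2) * Q* * (P_max - P*)
CS = (1/2) * 6 * (29 - 11)
CS = (1/2) * 6 * 18 = 54

54


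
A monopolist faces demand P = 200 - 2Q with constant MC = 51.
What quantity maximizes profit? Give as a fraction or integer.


TR = P*Q = (200 - 2Q)Q = 200Q - 2Q^2
MR = dTR/dQ = 200 - 4Q
Set MR = MC:
200 - 4Q = 51
149 = 4Q
Q* = 149/4 = 149/4

149/4


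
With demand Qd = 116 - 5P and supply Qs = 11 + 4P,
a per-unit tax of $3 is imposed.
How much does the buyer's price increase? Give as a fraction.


With a per-unit tax, the buyer's price increase depends on relative slopes.
Supply slope: d = 4, Demand slope: b = 5
Buyer's price increase = d * tax / (b + d)
= 4 * 3 / (5 + 4)
= 12 / 9 = 4/3

4/3


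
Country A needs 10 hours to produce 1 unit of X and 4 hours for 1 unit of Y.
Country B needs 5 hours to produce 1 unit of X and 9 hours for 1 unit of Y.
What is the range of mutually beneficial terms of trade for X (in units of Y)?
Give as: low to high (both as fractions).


Opportunity cost of X for Country A = hours_X / hours_Y = 10/4 = 5/2 units of Y
Opportunity cost of X for Country B = hours_X / hours_Y = 5/9 = 5/9 units of Y
Terms of trade must be between the two opportunity costs.
Range: 5/9 to 5/2

5/9 to 5/2


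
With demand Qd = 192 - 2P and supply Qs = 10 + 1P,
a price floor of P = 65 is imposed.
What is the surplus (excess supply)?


At P = 65:
Qd = 192 - 2*65 = 62
Qs = 10 + 1*65 = 75
Surplus = Qs - Qd = 75 - 62 = 13

13


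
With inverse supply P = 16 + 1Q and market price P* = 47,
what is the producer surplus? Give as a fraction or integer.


Minimum supply price (at Q=0): P_min = 16
Quantity supplied at P* = 47:
Q* = (47 - 16)/1 = 31
PS = (1/2) * Q* * (P* - P_min)
PS = (1/2) * 31 * (47 - 16)
PS = (1/2) * 31 * 31 = 961/2

961/2


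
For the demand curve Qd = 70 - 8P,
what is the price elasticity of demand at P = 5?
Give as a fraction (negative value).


dQ/dP = -8
At P = 5: Q = 70 - 8*5 = 30
E = (dQ/dP)(P/Q) = (-8)(5/30) = -4/3

-4/3


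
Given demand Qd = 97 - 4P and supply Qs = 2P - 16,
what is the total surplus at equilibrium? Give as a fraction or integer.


Find equilibrium: 97 - 4P = 2P - 16
97 + 16 = 6P
P* = 113/6 = 113/6
Q* = 2*113/6 - 16 = 65/3
Inverse demand: P = 97/4 - Q/4, so P_max = 97/4
Inverse supply: P = 8 + Q/2, so P_min = 8
CS = (1/2) * 65/3 * (97/4 - 113/6) = 4225/72
PS = (1/2) * 65/3 * (113/6 - 8) = 4225/36
TS = CS + PS = 4225/72 + 4225/36 = 4225/24

4225/24


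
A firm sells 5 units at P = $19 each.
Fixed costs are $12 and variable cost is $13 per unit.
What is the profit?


Total Revenue = P * Q = 19 * 5 = $95
Total Cost = FC + VC*Q = 12 + 13*5 = $77
Profit = TR - TC = 95 - 77 = $18

$18


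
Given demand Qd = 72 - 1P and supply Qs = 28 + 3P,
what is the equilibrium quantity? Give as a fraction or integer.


First find equilibrium price:
72 - 1P = 28 + 3P
P* = 44/4 = 11
Then substitute into demand:
Q* = 72 - 1 * 11 = 61

61


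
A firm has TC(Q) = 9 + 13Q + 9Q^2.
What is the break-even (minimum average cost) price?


AC(Q) = 9/Q + 13 + 9Q
To minimize: dAC/dQ = -9/Q^2 + 9 = 0
Q^2 = 9/9 = 1
Q* = 1
Min AC = 9/1 + 13 + 9*1
Min AC = 9 + 13 + 9 = 31

31


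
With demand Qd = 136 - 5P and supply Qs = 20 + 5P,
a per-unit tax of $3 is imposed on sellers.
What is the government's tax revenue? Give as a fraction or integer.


With tax on sellers, new supply: Qs' = 20 + 5(P - 3)
= 5 + 5P
New equilibrium quantity:
Q_new = 141/2
Tax revenue = tax * Q_new = 3 * 141/2 = 423/2

423/2


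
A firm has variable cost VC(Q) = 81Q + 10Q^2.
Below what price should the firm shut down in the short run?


AVC(Q) = VC(Q)/Q = 81 + 10Q
AVC is increasing in Q, so minimum AVC is at Q -> 0+.
Min AVC = 81
The firm should shut down if P < 81.

81


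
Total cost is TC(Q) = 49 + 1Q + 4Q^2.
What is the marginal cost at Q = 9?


MC = dTC/dQ = 1 + 2*4*Q
At Q = 9:
MC = 1 + 8*9
MC = 1 + 72 = 73

73


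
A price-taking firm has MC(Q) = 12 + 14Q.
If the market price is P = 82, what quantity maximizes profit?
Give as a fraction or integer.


In perfect competition, profit is maximized where P = MC.
82 = 12 + 14Q
70 = 14Q
Q* = 70/14 = 5

5


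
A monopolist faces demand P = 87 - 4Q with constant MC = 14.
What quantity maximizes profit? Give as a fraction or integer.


TR = P*Q = (87 - 4Q)Q = 87Q - 4Q^2
MR = dTR/dQ = 87 - 8Q
Set MR = MC:
87 - 8Q = 14
73 = 8Q
Q* = 73/8 = 73/8

73/8


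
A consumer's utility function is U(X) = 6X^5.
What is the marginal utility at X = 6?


MU = dU/dX = 6*5*X^(5-1)
MU = 30*X^4
At X = 6:
MU = 30 * 6^4
MU = 30 * 1296 = 38880

38880


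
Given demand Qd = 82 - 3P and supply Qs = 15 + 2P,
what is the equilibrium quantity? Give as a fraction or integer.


First find equilibrium price:
82 - 3P = 15 + 2P
P* = 67/5 = 67/5
Then substitute into demand:
Q* = 82 - 3 * 67/5 = 209/5

209/5


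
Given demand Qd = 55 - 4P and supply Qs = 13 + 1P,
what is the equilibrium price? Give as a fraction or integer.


At equilibrium, Qd = Qs.
55 - 4P = 13 + 1P
55 - 13 = 4P + 1P
42 = 5P
P* = 42/5 = 42/5

42/5


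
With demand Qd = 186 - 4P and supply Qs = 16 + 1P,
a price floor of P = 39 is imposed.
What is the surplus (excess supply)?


At P = 39:
Qd = 186 - 4*39 = 30
Qs = 16 + 1*39 = 55
Surplus = Qs - Qd = 55 - 30 = 25

25


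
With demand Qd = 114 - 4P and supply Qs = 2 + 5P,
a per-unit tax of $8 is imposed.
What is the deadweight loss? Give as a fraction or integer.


Pre-tax equilibrium quantity: Q* = 578/9
Post-tax equilibrium quantity: Q_tax = 418/9
Reduction in quantity: Q* - Q_tax = 160/9
DWL = (1/2) * tax * (Q* - Q_tax)
DWL = (1/2) * 8 * 160/9 = 640/9

640/9


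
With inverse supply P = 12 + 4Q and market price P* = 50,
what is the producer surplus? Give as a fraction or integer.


Minimum supply price (at Q=0): P_min = 12
Quantity supplied at P* = 50:
Q* = (50 - 12)/4 = 19/2
PS = (1/2) * Q* * (P* - P_min)
PS = (1/2) * 19/2 * (50 - 12)
PS = (1/2) * 19/2 * 38 = 361/2

361/2


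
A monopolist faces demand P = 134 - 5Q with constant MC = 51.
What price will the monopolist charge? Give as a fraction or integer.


MR = 134 - 10Q
Set MR = MC: 134 - 10Q = 51
Q* = 83/10
Substitute into demand:
P* = 134 - 5*83/10 = 185/2

185/2


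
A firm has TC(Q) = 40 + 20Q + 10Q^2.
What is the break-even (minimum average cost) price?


AC(Q) = 40/Q + 20 + 10Q
To minimize: dAC/dQ = -40/Q^2 + 10 = 0
Q^2 = 40/10 = 4
Q* = 2
Min AC = 40/2 + 20 + 10*2
Min AC = 20 + 20 + 20 = 60

60


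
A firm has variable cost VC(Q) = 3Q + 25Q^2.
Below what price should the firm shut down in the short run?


AVC(Q) = VC(Q)/Q = 3 + 25Q
AVC is increasing in Q, so minimum AVC is at Q -> 0+.
Min AVC = 3
The firm should shut down if P < 3.

3


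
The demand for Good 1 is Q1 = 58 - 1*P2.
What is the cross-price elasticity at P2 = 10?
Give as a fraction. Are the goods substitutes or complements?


dQ1/dP2 = -1
At P2 = 10: Q1 = 58 - 1*10 = 48
Exy = (dQ1/dP2)(P2/Q1) = -1 * 10 / 48 = -5/24
Since Exy < 0, the goods are complements.

-5/24 (complements)


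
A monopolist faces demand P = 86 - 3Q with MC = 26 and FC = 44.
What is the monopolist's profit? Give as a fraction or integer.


MR = MC: 86 - 6Q = 26
Q* = 10
P* = 86 - 3*10 = 56
Profit = (P* - MC)*Q* - FC
= (56 - 26)*10 - 44
= 30*10 - 44
= 300 - 44 = 256

256


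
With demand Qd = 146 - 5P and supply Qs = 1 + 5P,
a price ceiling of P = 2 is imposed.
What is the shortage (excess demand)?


At P = 2:
Qd = 146 - 5*2 = 136
Qs = 1 + 5*2 = 11
Shortage = Qd - Qs = 136 - 11 = 125

125


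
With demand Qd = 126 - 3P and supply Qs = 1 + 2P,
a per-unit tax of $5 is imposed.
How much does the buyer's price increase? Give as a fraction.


With a per-unit tax, the buyer's price increase depends on relative slopes.
Supply slope: d = 2, Demand slope: b = 3
Buyer's price increase = d * tax / (b + d)
= 2 * 5 / (3 + 2)
= 10 / 5 = 2

2


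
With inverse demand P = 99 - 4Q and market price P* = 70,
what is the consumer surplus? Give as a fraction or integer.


Maximum willingness to pay (at Q=0): P_max = 99
Quantity demanded at P* = 70:
Q* = (99 - 70)/4 = 29/4
CS = (1/2) * Q* * (P_max - P*)
CS = (1/2) * 29/4 * (99 - 70)
CS = (1/2) * 29/4 * 29 = 841/8

841/8


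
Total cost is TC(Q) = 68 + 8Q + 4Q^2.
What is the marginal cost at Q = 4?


MC = dTC/dQ = 8 + 2*4*Q
At Q = 4:
MC = 8 + 8*4
MC = 8 + 32 = 40

40


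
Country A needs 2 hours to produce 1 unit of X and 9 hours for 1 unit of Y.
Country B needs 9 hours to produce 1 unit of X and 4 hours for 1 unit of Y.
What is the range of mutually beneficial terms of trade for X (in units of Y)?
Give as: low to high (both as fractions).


Opportunity cost of X for Country A = hours_X / hours_Y = 2/9 = 2/9 units of Y
Opportunity cost of X for Country B = hours_X / hours_Y = 9/4 = 9/4 units of Y
Terms of trade must be between the two opportunity costs.
Range: 2/9 to 9/4

2/9 to 9/4


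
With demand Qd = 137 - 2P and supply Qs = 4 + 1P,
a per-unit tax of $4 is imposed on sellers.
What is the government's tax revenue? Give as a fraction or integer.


With tax on sellers, new supply: Qs' = 4 + 1(P - 4)
= 0 + 1P
New equilibrium quantity:
Q_new = 137/3
Tax revenue = tax * Q_new = 4 * 137/3 = 548/3

548/3


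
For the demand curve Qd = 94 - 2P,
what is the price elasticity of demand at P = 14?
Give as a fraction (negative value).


dQ/dP = -2
At P = 14: Q = 94 - 2*14 = 66
E = (dQ/dP)(P/Q) = (-2)(14/66) = -14/33

-14/33


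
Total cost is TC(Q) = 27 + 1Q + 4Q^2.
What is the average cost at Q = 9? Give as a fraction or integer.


TC(9) = 27 + 1*9 + 4*9^2
TC(9) = 27 + 9 + 324 = 360
AC = TC/Q = 360/9 = 40

40


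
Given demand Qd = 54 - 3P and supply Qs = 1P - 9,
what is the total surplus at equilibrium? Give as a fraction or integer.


Find equilibrium: 54 - 3P = 1P - 9
54 + 9 = 4P
P* = 63/4 = 63/4
Q* = 1*63/4 - 9 = 27/4
Inverse demand: P = 18 - Q/3, so P_max = 18
Inverse supply: P = 9 + Q/1, so P_min = 9
CS = (1/2) * 27/4 * (18 - 63/4) = 243/32
PS = (1/2) * 27/4 * (63/4 - 9) = 729/32
TS = CS + PS = 243/32 + 729/32 = 243/8

243/8


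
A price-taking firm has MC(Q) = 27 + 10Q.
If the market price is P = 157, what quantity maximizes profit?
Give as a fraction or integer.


In perfect competition, profit is maximized where P = MC.
157 = 27 + 10Q
130 = 10Q
Q* = 130/10 = 13

13


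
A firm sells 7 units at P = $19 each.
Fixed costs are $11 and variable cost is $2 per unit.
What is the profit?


Total Revenue = P * Q = 19 * 7 = $133
Total Cost = FC + VC*Q = 11 + 2*7 = $25
Profit = TR - TC = 133 - 25 = $108

$108


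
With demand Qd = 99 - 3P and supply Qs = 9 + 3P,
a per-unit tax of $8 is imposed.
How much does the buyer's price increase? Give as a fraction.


With a per-unit tax, the buyer's price increase depends on relative slopes.
Supply slope: d = 3, Demand slope: b = 3
Buyer's price increase = d * tax / (b + d)
= 3 * 8 / (3 + 3)
= 24 / 6 = 4

4


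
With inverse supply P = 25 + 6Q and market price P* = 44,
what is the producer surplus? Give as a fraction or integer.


Minimum supply price (at Q=0): P_min = 25
Quantity supplied at P* = 44:
Q* = (44 - 25)/6 = 19/6
PS = (1/2) * Q* * (P* - P_min)
PS = (1/2) * 19/6 * (44 - 25)
PS = (1/2) * 19/6 * 19 = 361/12

361/12


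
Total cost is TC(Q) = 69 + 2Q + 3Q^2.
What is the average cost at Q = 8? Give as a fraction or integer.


TC(8) = 69 + 2*8 + 3*8^2
TC(8) = 69 + 16 + 192 = 277
AC = TC/Q = 277/8 = 277/8

277/8


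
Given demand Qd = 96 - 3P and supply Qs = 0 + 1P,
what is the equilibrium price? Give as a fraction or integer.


At equilibrium, Qd = Qs.
96 - 3P = 0 + 1P
96 - 0 = 3P + 1P
96 = 4P
P* = 96/4 = 24

24


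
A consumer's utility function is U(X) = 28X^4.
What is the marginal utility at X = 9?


MU = dU/dX = 28*4*X^(4-1)
MU = 112*X^3
At X = 9:
MU = 112 * 9^3
MU = 112 * 729 = 81648

81648


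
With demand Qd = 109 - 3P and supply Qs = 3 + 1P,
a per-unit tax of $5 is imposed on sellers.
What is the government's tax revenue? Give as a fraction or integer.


With tax on sellers, new supply: Qs' = 3 + 1(P - 5)
= 1P - 2
New equilibrium quantity:
Q_new = 103/4
Tax revenue = tax * Q_new = 5 * 103/4 = 515/4

515/4


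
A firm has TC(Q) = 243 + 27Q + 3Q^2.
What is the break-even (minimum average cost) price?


AC(Q) = 243/Q + 27 + 3Q
To minimize: dAC/dQ = -243/Q^2 + 3 = 0
Q^2 = 243/3 = 81
Q* = 9
Min AC = 243/9 + 27 + 3*9
Min AC = 27 + 27 + 27 = 81

81


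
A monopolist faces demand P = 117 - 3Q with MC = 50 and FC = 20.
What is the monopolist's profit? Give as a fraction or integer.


MR = MC: 117 - 6Q = 50
Q* = 67/6
P* = 117 - 3*67/6 = 167/2
Profit = (P* - MC)*Q* - FC
= (167/2 - 50)*67/6 - 20
= 67/2*67/6 - 20
= 4489/12 - 20 = 4249/12

4249/12


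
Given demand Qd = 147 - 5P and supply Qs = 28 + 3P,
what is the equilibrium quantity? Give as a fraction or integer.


First find equilibrium price:
147 - 5P = 28 + 3P
P* = 119/8 = 119/8
Then substitute into demand:
Q* = 147 - 5 * 119/8 = 581/8

581/8


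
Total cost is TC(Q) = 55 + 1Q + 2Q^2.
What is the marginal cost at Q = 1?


MC = dTC/dQ = 1 + 2*2*Q
At Q = 1:
MC = 1 + 4*1
MC = 1 + 4 = 5

5


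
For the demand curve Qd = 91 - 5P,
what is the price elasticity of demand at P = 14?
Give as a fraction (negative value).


dQ/dP = -5
At P = 14: Q = 91 - 5*14 = 21
E = (dQ/dP)(P/Q) = (-5)(14/21) = -10/3

-10/3


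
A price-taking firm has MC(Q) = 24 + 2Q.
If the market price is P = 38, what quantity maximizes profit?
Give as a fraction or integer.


In perfect competition, profit is maximized where P = MC.
38 = 24 + 2Q
14 = 2Q
Q* = 14/2 = 7

7


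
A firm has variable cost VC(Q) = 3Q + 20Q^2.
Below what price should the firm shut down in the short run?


AVC(Q) = VC(Q)/Q = 3 + 20Q
AVC is increasing in Q, so minimum AVC is at Q -> 0+.
Min AVC = 3
The firm should shut down if P < 3.

3


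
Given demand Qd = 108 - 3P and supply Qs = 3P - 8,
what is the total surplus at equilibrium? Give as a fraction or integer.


Find equilibrium: 108 - 3P = 3P - 8
108 + 8 = 6P
P* = 116/6 = 58/3
Q* = 3*58/3 - 8 = 50
Inverse demand: P = 36 - Q/3, so P_max = 36
Inverse supply: P = 8/3 + Q/3, so P_min = 8/3
CS = (1/2) * 50 * (36 - 58/3) = 1250/3
PS = (1/2) * 50 * (58/3 - 8/3) = 1250/3
TS = CS + PS = 1250/3 + 1250/3 = 2500/3

2500/3


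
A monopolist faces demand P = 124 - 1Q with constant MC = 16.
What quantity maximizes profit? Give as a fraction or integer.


TR = P*Q = (124 - 1Q)Q = 124Q - 1Q^2
MR = dTR/dQ = 124 - 2Q
Set MR = MC:
124 - 2Q = 16
108 = 2Q
Q* = 108/2 = 54

54


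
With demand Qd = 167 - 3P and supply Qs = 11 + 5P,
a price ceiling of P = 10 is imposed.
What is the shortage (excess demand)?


At P = 10:
Qd = 167 - 3*10 = 137
Qs = 11 + 5*10 = 61
Shortage = Qd - Qs = 137 - 61 = 76

76


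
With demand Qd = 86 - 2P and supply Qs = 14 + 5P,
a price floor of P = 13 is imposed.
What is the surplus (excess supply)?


At P = 13:
Qd = 86 - 2*13 = 60
Qs = 14 + 5*13 = 79
Surplus = Qs - Qd = 79 - 60 = 19

19


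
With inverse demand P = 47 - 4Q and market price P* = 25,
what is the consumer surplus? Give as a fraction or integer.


Maximum willingness to pay (at Q=0): P_max = 47
Quantity demanded at P* = 25:
Q* = (47 - 25)/4 = 11/2
CS = (1/2) * Q* * (P_max - P*)
CS = (1/2) * 11/2 * (47 - 25)
CS = (1/2) * 11/2 * 22 = 121/2

121/2


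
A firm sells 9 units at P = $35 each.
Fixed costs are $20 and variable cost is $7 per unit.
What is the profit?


Total Revenue = P * Q = 35 * 9 = $315
Total Cost = FC + VC*Q = 20 + 7*9 = $83
Profit = TR - TC = 315 - 83 = $232

$232


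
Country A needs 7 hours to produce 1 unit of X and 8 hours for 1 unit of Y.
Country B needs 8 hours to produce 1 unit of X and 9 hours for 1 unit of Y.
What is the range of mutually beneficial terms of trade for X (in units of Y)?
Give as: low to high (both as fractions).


Opportunity cost of X for Country A = hours_X / hours_Y = 7/8 = 7/8 units of Y
Opportunity cost of X for Country B = hours_X / hours_Y = 8/9 = 8/9 units of Y
Terms of trade must be between the two opportunity costs.
Range: 7/8 to 8/9

7/8 to 8/9


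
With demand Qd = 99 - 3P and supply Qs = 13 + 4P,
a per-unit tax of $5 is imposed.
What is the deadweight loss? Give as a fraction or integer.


Pre-tax equilibrium quantity: Q* = 435/7
Post-tax equilibrium quantity: Q_tax = 375/7
Reduction in quantity: Q* - Q_tax = 60/7
DWL = (1/2) * tax * (Q* - Q_tax)
DWL = (1/2) * 5 * 60/7 = 150/7

150/7


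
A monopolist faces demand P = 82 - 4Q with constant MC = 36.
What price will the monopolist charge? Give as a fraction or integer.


MR = 82 - 8Q
Set MR = MC: 82 - 8Q = 36
Q* = 23/4
Substitute into demand:
P* = 82 - 4*23/4 = 59

59


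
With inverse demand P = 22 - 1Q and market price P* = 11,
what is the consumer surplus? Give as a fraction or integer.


Maximum willingness to pay (at Q=0): P_max = 22
Quantity demanded at P* = 11:
Q* = (22 - 11)/1 = 11
CS = (1/2) * Q* * (P_max - P*)
CS = (1/2) * 11 * (22 - 11)
CS = (1/2) * 11 * 11 = 121/2

121/2


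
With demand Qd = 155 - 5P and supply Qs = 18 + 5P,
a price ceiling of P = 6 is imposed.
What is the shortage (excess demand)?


At P = 6:
Qd = 155 - 5*6 = 125
Qs = 18 + 5*6 = 48
Shortage = Qd - Qs = 125 - 48 = 77

77


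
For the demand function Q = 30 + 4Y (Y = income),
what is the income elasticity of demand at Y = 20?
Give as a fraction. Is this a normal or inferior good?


dQ/dY = 4
At Y = 20: Q = 30 + 4*20 = 110
Ey = (dQ/dY)(Y/Q) = 4 * 20 / 110 = 8/11
Since Ey > 0, this is a normal good.

8/11 (normal good)


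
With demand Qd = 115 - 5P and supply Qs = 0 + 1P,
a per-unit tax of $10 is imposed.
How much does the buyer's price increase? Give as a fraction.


With a per-unit tax, the buyer's price increase depends on relative slopes.
Supply slope: d = 1, Demand slope: b = 5
Buyer's price increase = d * tax / (b + d)
= 1 * 10 / (5 + 1)
= 10 / 6 = 5/3

5/3


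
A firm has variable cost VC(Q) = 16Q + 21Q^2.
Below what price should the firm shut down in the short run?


AVC(Q) = VC(Q)/Q = 16 + 21Q
AVC is increasing in Q, so minimum AVC is at Q -> 0+.
Min AVC = 16
The firm should shut down if P < 16.

16


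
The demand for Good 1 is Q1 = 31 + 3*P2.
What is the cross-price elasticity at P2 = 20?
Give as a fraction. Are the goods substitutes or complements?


dQ1/dP2 = 3
At P2 = 20: Q1 = 31 + 3*20 = 91
Exy = (dQ1/dP2)(P2/Q1) = 3 * 20 / 91 = 60/91
Since Exy > 0, the goods are substitutes.

60/91 (substitutes)


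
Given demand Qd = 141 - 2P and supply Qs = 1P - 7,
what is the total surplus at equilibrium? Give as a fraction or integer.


Find equilibrium: 141 - 2P = 1P - 7
141 + 7 = 3P
P* = 148/3 = 148/3
Q* = 1*148/3 - 7 = 127/3
Inverse demand: P = 141/2 - Q/2, so P_max = 141/2
Inverse supply: P = 7 + Q/1, so P_min = 7
CS = (1/2) * 127/3 * (141/2 - 148/3) = 16129/36
PS = (1/2) * 127/3 * (148/3 - 7) = 16129/18
TS = CS + PS = 16129/36 + 16129/18 = 16129/12

16129/12


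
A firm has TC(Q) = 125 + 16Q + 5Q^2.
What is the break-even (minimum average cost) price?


AC(Q) = 125/Q + 16 + 5Q
To minimize: dAC/dQ = -125/Q^2 + 5 = 0
Q^2 = 125/5 = 25
Q* = 5
Min AC = 125/5 + 16 + 5*5
Min AC = 25 + 16 + 25 = 66

66


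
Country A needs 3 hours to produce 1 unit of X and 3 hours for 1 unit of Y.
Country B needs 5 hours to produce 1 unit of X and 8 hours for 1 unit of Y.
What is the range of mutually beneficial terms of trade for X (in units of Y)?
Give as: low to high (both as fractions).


Opportunity cost of X for Country A = hours_X / hours_Y = 3/3 = 1 units of Y
Opportunity cost of X for Country B = hours_X / hours_Y = 5/8 = 5/8 units of Y
Terms of trade must be between the two opportunity costs.
Range: 5/8 to 1

5/8 to 1


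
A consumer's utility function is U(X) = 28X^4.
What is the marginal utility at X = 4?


MU = dU/dX = 28*4*X^(4-1)
MU = 112*X^3
At X = 4:
MU = 112 * 4^3
MU = 112 * 64 = 7168

7168


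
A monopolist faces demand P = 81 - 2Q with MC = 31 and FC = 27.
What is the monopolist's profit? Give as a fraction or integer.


MR = MC: 81 - 4Q = 31
Q* = 25/2
P* = 81 - 2*25/2 = 56
Profit = (P* - MC)*Q* - FC
= (56 - 31)*25/2 - 27
= 25*25/2 - 27
= 625/2 - 27 = 571/2

571/2


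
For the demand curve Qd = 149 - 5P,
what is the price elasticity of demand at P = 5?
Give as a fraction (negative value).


dQ/dP = -5
At P = 5: Q = 149 - 5*5 = 124
E = (dQ/dP)(P/Q) = (-5)(5/124) = -25/124

-25/124


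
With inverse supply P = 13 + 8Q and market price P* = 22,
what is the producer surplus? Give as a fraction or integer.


Minimum supply price (at Q=0): P_min = 13
Quantity supplied at P* = 22:
Q* = (22 - 13)/8 = 9/8
PS = (1/2) * Q* * (P* - P_min)
PS = (1/2) * 9/8 * (22 - 13)
PS = (1/2) * 9/8 * 9 = 81/16

81/16


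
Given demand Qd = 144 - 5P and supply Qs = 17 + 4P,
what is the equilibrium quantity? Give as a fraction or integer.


First find equilibrium price:
144 - 5P = 17 + 4P
P* = 127/9 = 127/9
Then substitute into demand:
Q* = 144 - 5 * 127/9 = 661/9

661/9


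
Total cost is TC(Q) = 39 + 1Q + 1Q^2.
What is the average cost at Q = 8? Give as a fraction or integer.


TC(8) = 39 + 1*8 + 1*8^2
TC(8) = 39 + 8 + 64 = 111
AC = TC/Q = 111/8 = 111/8

111/8


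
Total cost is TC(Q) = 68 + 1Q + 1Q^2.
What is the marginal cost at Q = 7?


MC = dTC/dQ = 1 + 2*1*Q
At Q = 7:
MC = 1 + 2*7
MC = 1 + 14 = 15

15


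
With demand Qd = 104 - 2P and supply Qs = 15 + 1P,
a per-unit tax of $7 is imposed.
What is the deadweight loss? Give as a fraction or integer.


Pre-tax equilibrium quantity: Q* = 134/3
Post-tax equilibrium quantity: Q_tax = 40
Reduction in quantity: Q* - Q_tax = 14/3
DWL = (1/2) * tax * (Q* - Q_tax)
DWL = (1/2) * 7 * 14/3 = 49/3

49/3


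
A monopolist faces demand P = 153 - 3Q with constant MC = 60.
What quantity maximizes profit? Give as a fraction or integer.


TR = P*Q = (153 - 3Q)Q = 153Q - 3Q^2
MR = dTR/dQ = 153 - 6Q
Set MR = MC:
153 - 6Q = 60
93 = 6Q
Q* = 93/6 = 31/2

31/2


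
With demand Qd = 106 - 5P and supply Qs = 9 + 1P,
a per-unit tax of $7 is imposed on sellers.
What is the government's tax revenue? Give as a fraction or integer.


With tax on sellers, new supply: Qs' = 9 + 1(P - 7)
= 2 + 1P
New equilibrium quantity:
Q_new = 58/3
Tax revenue = tax * Q_new = 7 * 58/3 = 406/3

406/3


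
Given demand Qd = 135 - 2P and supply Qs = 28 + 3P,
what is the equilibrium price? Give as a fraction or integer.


At equilibrium, Qd = Qs.
135 - 2P = 28 + 3P
135 - 28 = 2P + 3P
107 = 5P
P* = 107/5 = 107/5

107/5


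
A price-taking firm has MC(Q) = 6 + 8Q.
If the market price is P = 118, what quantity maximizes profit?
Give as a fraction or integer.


In perfect competition, profit is maximized where P = MC.
118 = 6 + 8Q
112 = 8Q
Q* = 112/8 = 14

14


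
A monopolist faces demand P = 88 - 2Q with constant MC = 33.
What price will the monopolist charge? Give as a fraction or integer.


MR = 88 - 4Q
Set MR = MC: 88 - 4Q = 33
Q* = 55/4
Substitute into demand:
P* = 88 - 2*55/4 = 121/2

121/2


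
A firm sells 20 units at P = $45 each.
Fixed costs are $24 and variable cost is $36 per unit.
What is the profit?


Total Revenue = P * Q = 45 * 20 = $900
Total Cost = FC + VC*Q = 24 + 36*20 = $744
Profit = TR - TC = 900 - 744 = $156

$156


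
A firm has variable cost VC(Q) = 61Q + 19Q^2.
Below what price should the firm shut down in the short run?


AVC(Q) = VC(Q)/Q = 61 + 19Q
AVC is increasing in Q, so minimum AVC is at Q -> 0+.
Min AVC = 61
The firm should shut down if P < 61.

61


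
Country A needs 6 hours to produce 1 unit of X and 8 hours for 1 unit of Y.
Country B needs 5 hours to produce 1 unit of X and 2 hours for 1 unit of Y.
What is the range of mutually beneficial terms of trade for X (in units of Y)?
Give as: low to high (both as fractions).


Opportunity cost of X for Country A = hours_X / hours_Y = 6/8 = 3/4 units of Y
Opportunity cost of X for Country B = hours_X / hours_Y = 5/2 = 5/2 units of Y
Terms of trade must be between the two opportunity costs.
Range: 3/4 to 5/2

3/4 to 5/2


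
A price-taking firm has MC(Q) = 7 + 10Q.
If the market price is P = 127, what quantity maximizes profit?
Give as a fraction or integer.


In perfect competition, profit is maximized where P = MC.
127 = 7 + 10Q
120 = 10Q
Q* = 120/10 = 12

12


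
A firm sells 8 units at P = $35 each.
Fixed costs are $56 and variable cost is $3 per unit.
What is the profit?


Total Revenue = P * Q = 35 * 8 = $280
Total Cost = FC + VC*Q = 56 + 3*8 = $80
Profit = TR - TC = 280 - 80 = $200

$200


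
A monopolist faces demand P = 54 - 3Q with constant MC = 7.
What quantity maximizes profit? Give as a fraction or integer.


TR = P*Q = (54 - 3Q)Q = 54Q - 3Q^2
MR = dTR/dQ = 54 - 6Q
Set MR = MC:
54 - 6Q = 7
47 = 6Q
Q* = 47/6 = 47/6

47/6


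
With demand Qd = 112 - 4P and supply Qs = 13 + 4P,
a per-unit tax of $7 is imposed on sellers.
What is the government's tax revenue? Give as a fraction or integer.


With tax on sellers, new supply: Qs' = 13 + 4(P - 7)
= 4P - 15
New equilibrium quantity:
Q_new = 97/2
Tax revenue = tax * Q_new = 7 * 97/2 = 679/2

679/2


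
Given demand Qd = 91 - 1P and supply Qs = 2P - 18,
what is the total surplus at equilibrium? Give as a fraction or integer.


Find equilibrium: 91 - 1P = 2P - 18
91 + 18 = 3P
P* = 109/3 = 109/3
Q* = 2*109/3 - 18 = 164/3
Inverse demand: P = 91 - Q/1, so P_max = 91
Inverse supply: P = 9 + Q/2, so P_min = 9
CS = (1/2) * 164/3 * (91 - 109/3) = 13448/9
PS = (1/2) * 164/3 * (109/3 - 9) = 6724/9
TS = CS + PS = 13448/9 + 6724/9 = 6724/3

6724/3


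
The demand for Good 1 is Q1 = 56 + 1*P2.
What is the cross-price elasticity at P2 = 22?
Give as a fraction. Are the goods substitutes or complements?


dQ1/dP2 = 1
At P2 = 22: Q1 = 56 + 1*22 = 78
Exy = (dQ1/dP2)(P2/Q1) = 1 * 22 / 78 = 11/39
Since Exy > 0, the goods are substitutes.

11/39 (substitutes)


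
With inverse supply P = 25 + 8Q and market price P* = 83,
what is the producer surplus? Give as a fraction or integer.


Minimum supply price (at Q=0): P_min = 25
Quantity supplied at P* = 83:
Q* = (83 - 25)/8 = 29/4
PS = (1/2) * Q* * (P* - P_min)
PS = (1/2) * 29/4 * (83 - 25)
PS = (1/2) * 29/4 * 58 = 841/4

841/4


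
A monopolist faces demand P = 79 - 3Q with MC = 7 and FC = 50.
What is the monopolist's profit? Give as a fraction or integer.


MR = MC: 79 - 6Q = 7
Q* = 12
P* = 79 - 3*12 = 43
Profit = (P* - MC)*Q* - FC
= (43 - 7)*12 - 50
= 36*12 - 50
= 432 - 50 = 382

382


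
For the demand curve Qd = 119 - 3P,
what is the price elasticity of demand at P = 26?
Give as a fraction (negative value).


dQ/dP = -3
At P = 26: Q = 119 - 3*26 = 41
E = (dQ/dP)(P/Q) = (-3)(26/41) = -78/41

-78/41


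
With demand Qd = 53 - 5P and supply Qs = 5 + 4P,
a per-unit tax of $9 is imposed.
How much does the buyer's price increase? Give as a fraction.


With a per-unit tax, the buyer's price increase depends on relative slopes.
Supply slope: d = 4, Demand slope: b = 5
Buyer's price increase = d * tax / (b + d)
= 4 * 9 / (5 + 4)
= 36 / 9 = 4

4


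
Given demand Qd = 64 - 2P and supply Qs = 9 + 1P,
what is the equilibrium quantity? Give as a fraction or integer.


First find equilibrium price:
64 - 2P = 9 + 1P
P* = 55/3 = 55/3
Then substitute into demand:
Q* = 64 - 2 * 55/3 = 82/3

82/3
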